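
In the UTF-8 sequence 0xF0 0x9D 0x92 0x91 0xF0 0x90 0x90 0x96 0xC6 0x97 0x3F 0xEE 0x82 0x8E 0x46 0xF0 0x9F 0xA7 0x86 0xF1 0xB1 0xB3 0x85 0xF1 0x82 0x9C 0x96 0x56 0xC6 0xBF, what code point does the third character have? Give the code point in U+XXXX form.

U+0197

Offset 0: leading byte 0xF0 = 11110000 → 4-byte char #1 = F0 9D 92 91.
Offset 4: leading byte 0xF0 = 11110000 → 4-byte char #2 = F0 90 90 96.
Offset 8: leading byte 0xC6 = 11000110 → 2-byte char #3 = C6 97.
Leading byte 0xC6 = 11000110 matches 110xxxxx → 2-byte sequence.
Byte 1: 0xC6 = 11000110, payload 00110 (5 bits).
Byte 2: 0x97 = 10010111 (10xxxxxx ✓), payload 010111.
Concatenate: 00110010111 = 0x197 (11 bits → U+0197).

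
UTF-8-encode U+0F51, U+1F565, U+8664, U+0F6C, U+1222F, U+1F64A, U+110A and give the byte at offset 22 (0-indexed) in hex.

0x84

U+0F51 → 3-byte form E0 BD 91 at offsets 0–2.
U+1F565 → 4-byte form F0 9F 95 A5 at offsets 3–6.
U+8664 → 3-byte form E8 99 A4 at offsets 7–9.
U+0F6C → 3-byte form E0 BD AC at offsets 10–12.
U+1222F → 4-byte form F0 92 88 AF at offsets 13–16.
U+1F64A → 4-byte form F0 9F 99 8A at offsets 17–20.
U+110A → 3-byte form E1 84 8A at offsets 21–23.
Offset 22 falls in char 7's range; it's byte 2 of E1 84 8A = 0x84.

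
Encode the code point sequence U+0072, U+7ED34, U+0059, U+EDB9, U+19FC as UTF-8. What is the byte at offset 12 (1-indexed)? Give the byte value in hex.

0xBC

1-indexed offset 12 is 0-indexed offset 11.
U+0072 → 1-byte form 72 at offsets 0–0.
U+7ED34 → 4-byte form F1 BE B4 B4 at offsets 1–4.
U+0059 → 1-byte form 59 at offsets 5–5.
U+EDB9 → 3-byte form EE B6 B9 at offsets 6–8.
U+19FC → 3-byte form E1 A7 BC at offsets 9–11.
Offset 11 falls in char 5's range; it's byte 3 of E1 A7 BC = 0xBC.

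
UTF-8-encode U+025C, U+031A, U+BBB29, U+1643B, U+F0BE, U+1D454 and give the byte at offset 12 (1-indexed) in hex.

1-indexed offset 12 is 0-indexed offset 11.
U+025C → 2-byte form C9 9C at offsets 0–1.
U+031A → 2-byte form CC 9A at offsets 2–3.
U+BBB29 → 4-byte form F2 BB AC A9 at offsets 4–7.
U+1643B → 4-byte form F0 96 90 BB at offsets 8–11.
Offset 11 falls in char 4's range; it's byte 4 of F0 96 90 BB = 0xBB.

0xBB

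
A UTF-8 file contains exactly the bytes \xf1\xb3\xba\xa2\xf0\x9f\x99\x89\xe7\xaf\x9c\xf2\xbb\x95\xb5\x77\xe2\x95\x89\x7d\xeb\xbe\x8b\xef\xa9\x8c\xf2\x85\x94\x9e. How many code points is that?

Byte at offset 0: 0xF1 = 11110001 → 4-byte char (#1). Advance 4.
Byte at offset 4: 0xF0 = 11110000 → 4-byte char (#2). Advance 4.
Byte at offset 8: 0xE7 = 11100111 → 3-byte char (#3). Advance 3.
Byte at offset 11: 0xF2 = 11110010 → 4-byte char (#4). Advance 4.
Byte at offset 15: 0x77 = 01110111 → 1-byte char (#5). Advance 1.
Byte at offset 16: 0xE2 = 11100010 → 3-byte char (#6). Advance 3.
Byte at offset 19: 0x7D = 01111101 → 1-byte char (#7). Advance 1.
Byte at offset 20: 0xEB = 11101011 → 3-byte char (#8). Advance 3.
Byte at offset 23: 0xEF = 11101111 → 3-byte char (#9). Advance 3.
Byte at offset 26: 0xF2 = 11110010 → 4-byte char (#10). Advance 4.
Reached end at offset 30 after 10 code points.

10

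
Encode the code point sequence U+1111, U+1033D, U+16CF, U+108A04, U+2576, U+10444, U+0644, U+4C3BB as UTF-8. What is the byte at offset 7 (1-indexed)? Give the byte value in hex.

1-indexed offset 7 is 0-indexed offset 6.
U+1111 → 3-byte form E1 84 91 at offsets 0–2.
U+1033D → 4-byte form F0 90 8C BD at offsets 3–6.
Offset 6 falls in char 2's range; it's byte 4 of F0 90 8C BD = 0xBD.

0xBD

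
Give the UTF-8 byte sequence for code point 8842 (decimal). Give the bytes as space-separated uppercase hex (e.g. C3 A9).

E2 8A 8A

U+228A = 0x228A = 8842 decimal. In range U+0800–U+FFFF → 3-byte form: 1110xxxx 10xxxxxx 10xxxxxx.
Binary (16 bits): 0010001010001010.
Split 4+6+6: 0010 | 001010 | 001010.
Byte 1: 11100010 = 0xE2.
Byte 2: 10001010 = 0x8A.
Byte 3: 10001010 = 0x8A.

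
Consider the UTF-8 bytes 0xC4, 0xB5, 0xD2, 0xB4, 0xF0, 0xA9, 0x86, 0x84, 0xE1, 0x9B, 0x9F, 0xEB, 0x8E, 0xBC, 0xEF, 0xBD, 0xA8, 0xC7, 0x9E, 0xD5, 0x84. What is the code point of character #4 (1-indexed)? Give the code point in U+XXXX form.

U+16DF

Offset 0: leading byte 0xC4 = 11000100 → 2-byte char #1 = C4 B5.
Offset 2: leading byte 0xD2 = 11010010 → 2-byte char #2 = D2 B4.
Offset 4: leading byte 0xF0 = 11110000 → 4-byte char #3 = F0 A9 86 84.
Offset 8: leading byte 0xE1 = 11100001 → 3-byte char #4 = E1 9B 9F.
Leading byte 0xE1 = 11100001 matches 1110xxxx → 3-byte sequence.
Byte 1: 0xE1 = 11100001, payload 0001 (4 bits).
Byte 2: 0x9B = 10011011 (10xxxxxx ✓), payload 011011.
Byte 3: 0x9F = 10011111 (10xxxxxx ✓), payload 011111.
Concatenate: 0001011011011111 = 0x16DF (16 bits → U+16DF).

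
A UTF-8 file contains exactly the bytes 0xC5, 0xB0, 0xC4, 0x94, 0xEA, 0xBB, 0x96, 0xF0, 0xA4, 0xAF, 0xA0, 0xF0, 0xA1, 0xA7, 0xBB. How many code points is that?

Byte at offset 0: 0xC5 = 11000101 → 2-byte char (#1). Advance 2.
Byte at offset 2: 0xC4 = 11000100 → 2-byte char (#2). Advance 2.
Byte at offset 4: 0xEA = 11101010 → 3-byte char (#3). Advance 3.
Byte at offset 7: 0xF0 = 11110000 → 4-byte char (#4). Advance 4.
Byte at offset 11: 0xF0 = 11110000 → 4-byte char (#5). Advance 4.
Reached end at offset 15 after 5 code points.

5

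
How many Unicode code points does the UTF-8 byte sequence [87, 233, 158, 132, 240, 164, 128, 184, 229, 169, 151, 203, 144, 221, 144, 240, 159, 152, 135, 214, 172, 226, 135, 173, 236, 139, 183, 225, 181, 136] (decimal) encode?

Byte at offset 0: 0x57 = 01010111 → 1-byte char (#1). Advance 1.
Byte at offset 1: 0xE9 = 11101001 → 3-byte char (#2). Advance 3.
Byte at offset 4: 0xF0 = 11110000 → 4-byte char (#3). Advance 4.
Byte at offset 8: 0xE5 = 11100101 → 3-byte char (#4). Advance 3.
Byte at offset 11: 0xCB = 11001011 → 2-byte char (#5). Advance 2.
Byte at offset 13: 0xDD = 11011101 → 2-byte char (#6). Advance 2.
Byte at offset 15: 0xF0 = 11110000 → 4-byte char (#7). Advance 4.
Byte at offset 19: 0xD6 = 11010110 → 2-byte char (#8). Advance 2.
Byte at offset 21: 0xE2 = 11100010 → 3-byte char (#9). Advance 3.
Byte at offset 24: 0xEC = 11101100 → 3-byte char (#10). Advance 3.
Byte at offset 27: 0xE1 = 11100001 → 3-byte char (#11). Advance 3.
Reached end at offset 30 after 11 code points.

11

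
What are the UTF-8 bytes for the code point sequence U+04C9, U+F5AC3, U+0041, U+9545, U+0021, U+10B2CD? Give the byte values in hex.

U+04C9: 2-byte form → D3 89.
U+F5AC3: 4-byte form → F3 B5 AB 83.
U+0041: 1-byte form → 41.
U+9545: 3-byte form → E9 95 85.
U+0021: 1-byte form → 21.
U+10B2CD: 4-byte form → F4 8B 8B 8D.
Concatenated (15 bytes): D3 89 F3 B5 AB 83 41 E9 95 85 21 F4 8B 8B 8D.

D3 89 F3 B5 AB 83 41 E9 95 85 21 F4 8B 8B 8D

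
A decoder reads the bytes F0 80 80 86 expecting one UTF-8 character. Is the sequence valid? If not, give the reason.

invalid (overlong encoding)

Leading byte 0xF0 = 11110000 → 4-byte form.
Continuation bytes all match 10xxxxxx. Payload decodes to 0x6.
But 0x6 < 0x10000, the minimum for a 4-byte sequence — this is an overlong encoding.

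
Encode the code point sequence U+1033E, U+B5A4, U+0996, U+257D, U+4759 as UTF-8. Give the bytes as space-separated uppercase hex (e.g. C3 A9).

U+1033E: 4-byte form → F0 90 8C BE.
U+B5A4: 3-byte form → EB 96 A4.
U+0996: 3-byte form → E0 A6 96.
U+257D: 3-byte form → E2 95 BD.
U+4759: 3-byte form → E4 9D 99.
Concatenated (16 bytes): F0 90 8C BE EB 96 A4 E0 A6 96 E2 95 BD E4 9D 99.

F0 90 8C BE EB 96 A4 E0 A6 96 E2 95 BD E4 9D 99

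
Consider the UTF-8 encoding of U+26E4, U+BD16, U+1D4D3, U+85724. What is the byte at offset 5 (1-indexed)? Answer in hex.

0xB4

1-indexed offset 5 is 0-indexed offset 4.
U+26E4 → 3-byte form E2 9B A4 at offsets 0–2.
U+BD16 → 3-byte form EB B4 96 at offsets 3–5.
Offset 4 falls in char 2's range; it's byte 2 of EB B4 96 = 0xB4.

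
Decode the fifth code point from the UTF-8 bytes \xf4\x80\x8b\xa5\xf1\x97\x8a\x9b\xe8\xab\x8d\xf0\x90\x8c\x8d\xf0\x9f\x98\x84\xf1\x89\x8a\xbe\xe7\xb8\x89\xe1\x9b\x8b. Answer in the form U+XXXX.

U+1F604

Offset 0: leading byte 0xF4 = 11110100 → 4-byte char #1 = F4 80 8B A5.
Offset 4: leading byte 0xF1 = 11110001 → 4-byte char #2 = F1 97 8A 9B.
Offset 8: leading byte 0xE8 = 11101000 → 3-byte char #3 = E8 AB 8D.
Offset 11: leading byte 0xF0 = 11110000 → 4-byte char #4 = F0 90 8C 8D.
Offset 15: leading byte 0xF0 = 11110000 → 4-byte char #5 = F0 9F 98 84.
Leading byte 0xF0 = 11110000 matches 11110xxx → 4-byte sequence.
Byte 1: 0xF0 = 11110000, payload 000 (3 bits).
Byte 2: 0x9F = 10011111 (10xxxxxx ✓), payload 011111.
Byte 3: 0x98 = 10011000 (10xxxxxx ✓), payload 011000.
Byte 4: 0x84 = 10000100 (10xxxxxx ✓), payload 000100.
Concatenate: 000011111011000000100 = 0x1F604 (21 bits → U+1F604).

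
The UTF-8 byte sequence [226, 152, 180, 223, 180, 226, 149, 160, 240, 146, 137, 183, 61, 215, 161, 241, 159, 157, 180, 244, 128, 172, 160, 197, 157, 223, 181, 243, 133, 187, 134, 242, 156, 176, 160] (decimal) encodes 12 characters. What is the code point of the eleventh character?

Offset 0: leading byte 0xE2 = 11100010 → 3-byte char #1 = E2 98 B4.
Offset 3: leading byte 0xDF = 11011111 → 2-byte char #2 = DF B4.
Offset 5: leading byte 0xE2 = 11100010 → 3-byte char #3 = E2 95 A0.
Offset 8: leading byte 0xF0 = 11110000 → 4-byte char #4 = F0 92 89 B7.
Offset 12: leading byte 0x3D = 00111101 → 1-byte char #5 = 3D.
Offset 13: leading byte 0xD7 = 11010111 → 2-byte char #6 = D7 A1.
Offset 15: leading byte 0xF1 = 11110001 → 4-byte char #7 = F1 9F 9D B4.
Offset 19: leading byte 0xF4 = 11110100 → 4-byte char #8 = F4 80 AC A0.
Offset 23: leading byte 0xC5 = 11000101 → 2-byte char #9 = C5 9D.
Offset 25: leading byte 0xDF = 11011111 → 2-byte char #10 = DF B5.
Offset 27: leading byte 0xF3 = 11110011 → 4-byte char #11 = F3 85 BB 86.
Leading byte 0xF3 = 11110011 matches 11110xxx → 4-byte sequence.
Byte 1: 0xF3 = 11110011, payload 011 (3 bits).
Byte 2: 0x85 = 10000101 (10xxxxxx ✓), payload 000101.
Byte 3: 0xBB = 10111011 (10xxxxxx ✓), payload 111011.
Byte 4: 0x86 = 10000110 (10xxxxxx ✓), payload 000110.
Concatenate: 011000101111011000110 = 0xC5EC6 (21 bits → U+C5EC6).

U+C5EC6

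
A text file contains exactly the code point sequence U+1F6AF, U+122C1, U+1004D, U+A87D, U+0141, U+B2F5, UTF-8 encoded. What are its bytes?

F0 9F 9A AF F0 92 8B 81 F0 90 81 8D EA A1 BD C5 81 EB 8B B5

U+1F6AF: 4-byte form → F0 9F 9A AF.
U+122C1: 4-byte form → F0 92 8B 81.
U+1004D: 4-byte form → F0 90 81 8D.
U+A87D: 3-byte form → EA A1 BD.
U+0141: 2-byte form → C5 81.
U+B2F5: 3-byte form → EB 8B B5.
Concatenated (20 bytes): F0 9F 9A AF F0 92 8B 81 F0 90 81 8D EA A1 BD C5 81 EB 8B B5.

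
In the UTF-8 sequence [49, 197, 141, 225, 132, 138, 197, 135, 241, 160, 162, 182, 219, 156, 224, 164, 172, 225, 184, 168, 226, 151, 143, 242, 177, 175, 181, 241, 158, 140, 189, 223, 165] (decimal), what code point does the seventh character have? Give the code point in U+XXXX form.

Offset 0: leading byte 0x31 = 00110001 → 1-byte char #1 = 31.
Offset 1: leading byte 0xC5 = 11000101 → 2-byte char #2 = C5 8D.
Offset 3: leading byte 0xE1 = 11100001 → 3-byte char #3 = E1 84 8A.
Offset 6: leading byte 0xC5 = 11000101 → 2-byte char #4 = C5 87.
Offset 8: leading byte 0xF1 = 11110001 → 4-byte char #5 = F1 A0 A2 B6.
Offset 12: leading byte 0xDB = 11011011 → 2-byte char #6 = DB 9C.
Offset 14: leading byte 0xE0 = 11100000 → 3-byte char #7 = E0 A4 AC.
Leading byte 0xE0 = 11100000 matches 1110xxxx → 3-byte sequence.
Byte 1: 0xE0 = 11100000, payload 0000 (4 bits).
Byte 2: 0xA4 = 10100100 (10xxxxxx ✓), payload 100100.
Byte 3: 0xAC = 10101100 (10xxxxxx ✓), payload 101100.
Concatenate: 0000100100101100 = 0x92C (16 bits → U+092C).

U+092C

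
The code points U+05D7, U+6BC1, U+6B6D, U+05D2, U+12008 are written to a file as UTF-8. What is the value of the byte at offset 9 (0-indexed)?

U+05D7 → 2-byte form D7 97 at offsets 0–1.
U+6BC1 → 3-byte form E6 AF 81 at offsets 2–4.
U+6B6D → 3-byte form E6 AD AD at offsets 5–7.
U+05D2 → 2-byte form D7 92 at offsets 8–9.
Offset 9 falls in char 4's range; it's byte 2 of D7 92 = 0x92.

0x92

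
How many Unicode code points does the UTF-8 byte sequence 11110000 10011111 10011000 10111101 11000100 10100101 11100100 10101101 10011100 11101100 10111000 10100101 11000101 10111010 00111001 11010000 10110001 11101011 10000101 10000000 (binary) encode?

Byte at offset 0: 0xF0 = 11110000 → 4-byte char (#1). Advance 4.
Byte at offset 4: 0xC4 = 11000100 → 2-byte char (#2). Advance 2.
Byte at offset 6: 0xE4 = 11100100 → 3-byte char (#3). Advance 3.
Byte at offset 9: 0xEC = 11101100 → 3-byte char (#4). Advance 3.
Byte at offset 12: 0xC5 = 11000101 → 2-byte char (#5). Advance 2.
Byte at offset 14: 0x39 = 00111001 → 1-byte char (#6). Advance 1.
Byte at offset 15: 0xD0 = 11010000 → 2-byte char (#7). Advance 2.
Byte at offset 17: 0xEB = 11101011 → 3-byte char (#8). Advance 3.
Reached end at offset 20 after 8 code points.

8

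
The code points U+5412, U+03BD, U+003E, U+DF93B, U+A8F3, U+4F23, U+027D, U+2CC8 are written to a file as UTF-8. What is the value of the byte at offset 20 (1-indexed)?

1-indexed offset 20 is 0-indexed offset 19.
U+5412 → 3-byte form E5 90 92 at offsets 0–2.
U+03BD → 2-byte form CE BD at offsets 3–4.
U+003E → 1-byte form 3E at offsets 5–5.
U+DF93B → 4-byte form F3 9F A4 BB at offsets 6–9.
U+A8F3 → 3-byte form EA A3 B3 at offsets 10–12.
U+4F23 → 3-byte form E4 BC A3 at offsets 13–15.
U+027D → 2-byte form C9 BD at offsets 16–17.
U+2CC8 → 3-byte form E2 B3 88 at offsets 18–20.
Offset 19 falls in char 8's range; it's byte 2 of E2 B3 88 = 0xB3.

0xB3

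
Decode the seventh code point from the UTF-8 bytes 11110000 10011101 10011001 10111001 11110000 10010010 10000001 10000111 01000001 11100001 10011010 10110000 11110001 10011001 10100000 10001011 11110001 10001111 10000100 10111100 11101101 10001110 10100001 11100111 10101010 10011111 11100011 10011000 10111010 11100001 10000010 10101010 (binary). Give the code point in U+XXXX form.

Offset 0: leading byte 0xF0 = 11110000 → 4-byte char #1 = F0 9D 99 B9.
Offset 4: leading byte 0xF0 = 11110000 → 4-byte char #2 = F0 92 81 87.
Offset 8: leading byte 0x41 = 01000001 → 1-byte char #3 = 41.
Offset 9: leading byte 0xE1 = 11100001 → 3-byte char #4 = E1 9A B0.
Offset 12: leading byte 0xF1 = 11110001 → 4-byte char #5 = F1 99 A0 8B.
Offset 16: leading byte 0xF1 = 11110001 → 4-byte char #6 = F1 8F 84 BC.
Offset 20: leading byte 0xED = 11101101 → 3-byte char #7 = ED 8E A1.
Leading byte 0xED = 11101101 matches 1110xxxx → 3-byte sequence.
Byte 1: 0xED = 11101101, payload 1101 (4 bits).
Byte 2: 0x8E = 10001110 (10xxxxxx ✓), payload 001110.
Byte 3: 0xA1 = 10100001 (10xxxxxx ✓), payload 100001.
Concatenate: 1101001110100001 = 0xD3A1 (16 bits → U+D3A1).

U+D3A1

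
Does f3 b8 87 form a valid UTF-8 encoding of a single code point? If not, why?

invalid (sequence truncated)

Leading byte 0xF3 = 11110011 → 4-byte form, but only 3 bytes are present.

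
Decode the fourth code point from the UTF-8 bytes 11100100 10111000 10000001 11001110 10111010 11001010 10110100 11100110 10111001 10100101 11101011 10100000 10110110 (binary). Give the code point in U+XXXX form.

Offset 0: leading byte 0xE4 = 11100100 → 3-byte char #1 = E4 B8 81.
Offset 3: leading byte 0xCE = 11001110 → 2-byte char #2 = CE BA.
Offset 5: leading byte 0xCA = 11001010 → 2-byte char #3 = CA B4.
Offset 7: leading byte 0xE6 = 11100110 → 3-byte char #4 = E6 B9 A5.
Leading byte 0xE6 = 11100110 matches 1110xxxx → 3-byte sequence.
Byte 1: 0xE6 = 11100110, payload 0110 (4 bits).
Byte 2: 0xB9 = 10111001 (10xxxxxx ✓), payload 111001.
Byte 3: 0xA5 = 10100101 (10xxxxxx ✓), payload 100101.
Concatenate: 0110111001100101 = 0x6E65 (16 bits → U+6E65).

U+6E65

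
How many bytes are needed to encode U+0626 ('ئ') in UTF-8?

U+0626 = 0x626. UTF-8 uses 1 byte below 0x80, 2 below 0x800, 3 below 0x10000, 4 up to 0x10FFFF. 0x626 is in U+0080–U+07FF → 2 bytes.

2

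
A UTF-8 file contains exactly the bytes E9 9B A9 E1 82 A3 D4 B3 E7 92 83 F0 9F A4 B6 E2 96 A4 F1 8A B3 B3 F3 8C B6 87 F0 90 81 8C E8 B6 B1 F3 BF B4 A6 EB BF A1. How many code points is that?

Byte at offset 0: 0xE9 = 11101001 → 3-byte char (#1). Advance 3.
Byte at offset 3: 0xE1 = 11100001 → 3-byte char (#2). Advance 3.
Byte at offset 6: 0xD4 = 11010100 → 2-byte char (#3). Advance 2.
Byte at offset 8: 0xE7 = 11100111 → 3-byte char (#4). Advance 3.
Byte at offset 11: 0xF0 = 11110000 → 4-byte char (#5). Advance 4.
Byte at offset 15: 0xE2 = 11100010 → 3-byte char (#6). Advance 3.
Byte at offset 18: 0xF1 = 11110001 → 4-byte char (#7). Advance 4.
Byte at offset 22: 0xF3 = 11110011 → 4-byte char (#8). Advance 4.
Byte at offset 26: 0xF0 = 11110000 → 4-byte char (#9). Advance 4.
Byte at offset 30: 0xE8 = 11101000 → 3-byte char (#10). Advance 3.
Byte at offset 33: 0xF3 = 11110011 → 4-byte char (#11). Advance 4.
Byte at offset 37: 0xEB = 11101011 → 3-byte char (#12). Advance 3.
Reached end at offset 40 after 12 code points.

12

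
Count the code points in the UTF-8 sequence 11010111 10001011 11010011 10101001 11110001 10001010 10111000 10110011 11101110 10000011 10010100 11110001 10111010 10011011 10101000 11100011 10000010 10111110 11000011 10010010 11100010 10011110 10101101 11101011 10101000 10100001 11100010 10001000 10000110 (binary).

Byte at offset 0: 0xD7 = 11010111 → 2-byte char (#1). Advance 2.
Byte at offset 2: 0xD3 = 11010011 → 2-byte char (#2). Advance 2.
Byte at offset 4: 0xF1 = 11110001 → 4-byte char (#3). Advance 4.
Byte at offset 8: 0xEE = 11101110 → 3-byte char (#4). Advance 3.
Byte at offset 11: 0xF1 = 11110001 → 4-byte char (#5). Advance 4.
Byte at offset 15: 0xE3 = 11100011 → 3-byte char (#6). Advance 3.
Byte at offset 18: 0xC3 = 11000011 → 2-byte char (#7). Advance 2.
Byte at offset 20: 0xE2 = 11100010 → 3-byte char (#8). Advance 3.
Byte at offset 23: 0xEB = 11101011 → 3-byte char (#9). Advance 3.
Byte at offset 26: 0xE2 = 11100010 → 3-byte char (#10). Advance 3.
Reached end at offset 29 after 10 code points.

10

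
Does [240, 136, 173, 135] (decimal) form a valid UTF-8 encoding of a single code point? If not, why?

Leading byte 0xF0 = 11110000 → 4-byte form.
Continuation bytes all match 10xxxxxx. Payload decodes to 0x8B47.
But 0x8B47 < 0x10000, the minimum for a 4-byte sequence — this is an overlong encoding.

invalid (overlong encoding)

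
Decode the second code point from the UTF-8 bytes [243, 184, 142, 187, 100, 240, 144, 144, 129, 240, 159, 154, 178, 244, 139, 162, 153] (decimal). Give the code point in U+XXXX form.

U+0064

Offset 0: leading byte 0xF3 = 11110011 → 4-byte char #1 = F3 B8 8E BB.
Offset 4: leading byte 0x64 = 01100100 → 1-byte char #2 = 64.
Leading byte 0x64 = 01100100 matches 0xxxxxxx → 1-byte sequence.
Byte 1: 0x64 = 01100100, payload 1100100 (7 bits).
Concatenate: 1100100 = 0x64 (7 bits → U+0064).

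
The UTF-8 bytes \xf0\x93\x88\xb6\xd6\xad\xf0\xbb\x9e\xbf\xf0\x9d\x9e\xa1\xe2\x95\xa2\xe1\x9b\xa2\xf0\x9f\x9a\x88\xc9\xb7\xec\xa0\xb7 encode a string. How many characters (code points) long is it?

9

Byte at offset 0: 0xF0 = 11110000 → 4-byte char (#1). Advance 4.
Byte at offset 4: 0xD6 = 11010110 → 2-byte char (#2). Advance 2.
Byte at offset 6: 0xF0 = 11110000 → 4-byte char (#3). Advance 4.
Byte at offset 10: 0xF0 = 11110000 → 4-byte char (#4). Advance 4.
Byte at offset 14: 0xE2 = 11100010 → 3-byte char (#5). Advance 3.
Byte at offset 17: 0xE1 = 11100001 → 3-byte char (#6). Advance 3.
Byte at offset 20: 0xF0 = 11110000 → 4-byte char (#7). Advance 4.
Byte at offset 24: 0xC9 = 11001001 → 2-byte char (#8). Advance 2.
Byte at offset 26: 0xEC = 11101100 → 3-byte char (#9). Advance 3.
Reached end at offset 29 after 9 code points.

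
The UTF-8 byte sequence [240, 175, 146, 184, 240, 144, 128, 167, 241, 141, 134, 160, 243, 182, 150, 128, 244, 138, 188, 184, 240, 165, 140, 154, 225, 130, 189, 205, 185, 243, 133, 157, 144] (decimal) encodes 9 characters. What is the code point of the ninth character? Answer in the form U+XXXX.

Offset 0: leading byte 0xF0 = 11110000 → 4-byte char #1 = F0 AF 92 B8.
Offset 4: leading byte 0xF0 = 11110000 → 4-byte char #2 = F0 90 80 A7.
Offset 8: leading byte 0xF1 = 11110001 → 4-byte char #3 = F1 8D 86 A0.
Offset 12: leading byte 0xF3 = 11110011 → 4-byte char #4 = F3 B6 96 80.
Offset 16: leading byte 0xF4 = 11110100 → 4-byte char #5 = F4 8A BC B8.
Offset 20: leading byte 0xF0 = 11110000 → 4-byte char #6 = F0 A5 8C 9A.
Offset 24: leading byte 0xE1 = 11100001 → 3-byte char #7 = E1 82 BD.
Offset 27: leading byte 0xCD = 11001101 → 2-byte char #8 = CD B9.
Offset 29: leading byte 0xF3 = 11110011 → 4-byte char #9 = F3 85 9D 90.
Leading byte 0xF3 = 11110011 matches 11110xxx → 4-byte sequence.
Byte 1: 0xF3 = 11110011, payload 011 (3 bits).
Byte 2: 0x85 = 10000101 (10xxxxxx ✓), payload 000101.
Byte 3: 0x9D = 10011101 (10xxxxxx ✓), payload 011101.
Byte 4: 0x90 = 10010000 (10xxxxxx ✓), payload 010000.
Concatenate: 011000101011101010000 = 0xC5750 (21 bits → U+C5750).

U+C5750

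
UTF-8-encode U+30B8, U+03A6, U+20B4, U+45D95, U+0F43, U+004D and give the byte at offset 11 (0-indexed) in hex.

0x95

U+30B8 → 3-byte form E3 82 B8 at offsets 0–2.
U+03A6 → 2-byte form CE A6 at offsets 3–4.
U+20B4 → 3-byte form E2 82 B4 at offsets 5–7.
U+45D95 → 4-byte form F1 85 B6 95 at offsets 8–11.
Offset 11 falls in char 4's range; it's byte 4 of F1 85 B6 95 = 0x95.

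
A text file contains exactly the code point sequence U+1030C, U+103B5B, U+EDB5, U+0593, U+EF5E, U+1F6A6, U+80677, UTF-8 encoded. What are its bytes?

F0 90 8C 8C F4 83 AD 9B EE B6 B5 D6 93 EE BD 9E F0 9F 9A A6 F2 80 99 B7

U+1030C: 4-byte form → F0 90 8C 8C.
U+103B5B: 4-byte form → F4 83 AD 9B.
U+EDB5: 3-byte form → EE B6 B5.
U+0593: 2-byte form → D6 93.
U+EF5E: 3-byte form → EE BD 9E.
U+1F6A6: 4-byte form → F0 9F 9A A6.
U+80677: 4-byte form → F2 80 99 B7.
Concatenated (24 bytes): F0 90 8C 8C F4 83 AD 9B EE B6 B5 D6 93 EE BD 9E F0 9F 9A A6 F2 80 99 B7.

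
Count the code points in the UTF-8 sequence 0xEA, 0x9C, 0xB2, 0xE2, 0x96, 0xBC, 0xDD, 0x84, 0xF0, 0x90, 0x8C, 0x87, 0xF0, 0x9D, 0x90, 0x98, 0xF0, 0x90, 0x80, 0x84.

6

Byte at offset 0: 0xEA = 11101010 → 3-byte char (#1). Advance 3.
Byte at offset 3: 0xE2 = 11100010 → 3-byte char (#2). Advance 3.
Byte at offset 6: 0xDD = 11011101 → 2-byte char (#3). Advance 2.
Byte at offset 8: 0xF0 = 11110000 → 4-byte char (#4). Advance 4.
Byte at offset 12: 0xF0 = 11110000 → 4-byte char (#5). Advance 4.
Byte at offset 16: 0xF0 = 11110000 → 4-byte char (#6). Advance 4.
Reached end at offset 20 after 6 code points.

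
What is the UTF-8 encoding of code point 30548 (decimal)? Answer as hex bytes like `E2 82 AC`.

U+7754 = 0x7754 = 30548 decimal. In range U+0800–U+FFFF → 3-byte form: 1110xxxx 10xxxxxx 10xxxxxx.
Binary (16 bits): 0111011101010100.
Split 4+6+6: 0111 | 011101 | 010100.
Byte 1: 11100111 = 0xE7.
Byte 2: 10011101 = 0x9D.
Byte 3: 10010100 = 0x94.

E7 9D 94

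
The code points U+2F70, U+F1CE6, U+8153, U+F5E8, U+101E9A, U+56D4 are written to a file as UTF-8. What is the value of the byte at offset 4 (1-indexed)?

0xF3

1-indexed offset 4 is 0-indexed offset 3.
U+2F70 → 3-byte form E2 BD B0 at offsets 0–2.
U+F1CE6 → 4-byte form F3 B1 B3 A6 at offsets 3–6.
Offset 3 falls in char 2's range; it's byte 1 of F3 B1 B3 A6 = 0xF3.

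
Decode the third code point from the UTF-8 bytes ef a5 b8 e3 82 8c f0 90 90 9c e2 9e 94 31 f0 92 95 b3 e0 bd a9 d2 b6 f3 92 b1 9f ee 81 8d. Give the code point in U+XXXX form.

Offset 0: leading byte 0xEF = 11101111 → 3-byte char #1 = EF A5 B8.
Offset 3: leading byte 0xE3 = 11100011 → 3-byte char #2 = E3 82 8C.
Offset 6: leading byte 0xF0 = 11110000 → 4-byte char #3 = F0 90 90 9C.
Leading byte 0xF0 = 11110000 matches 11110xxx → 4-byte sequence.
Byte 1: 0xF0 = 11110000, payload 000 (3 bits).
Byte 2: 0x90 = 10010000 (10xxxxxx ✓), payload 010000.
Byte 3: 0x90 = 10010000 (10xxxxxx ✓), payload 010000.
Byte 4: 0x9C = 10011100 (10xxxxxx ✓), payload 011100.
Concatenate: 000010000010000011100 = 0x1041C (21 bits → U+1041C).

U+1041C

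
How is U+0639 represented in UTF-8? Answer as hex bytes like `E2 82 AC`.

D8 B9

U+0639 = 0x639 = 1593 decimal. In range U+0080–U+07FF → 2-byte form: 110xxxxx 10xxxxxx.
Binary (11 bits): 11000111001.
Split 5+6: 11000 | 111001.
Byte 1: 11011000 = 0xD8.
Byte 2: 10111001 = 0xB9.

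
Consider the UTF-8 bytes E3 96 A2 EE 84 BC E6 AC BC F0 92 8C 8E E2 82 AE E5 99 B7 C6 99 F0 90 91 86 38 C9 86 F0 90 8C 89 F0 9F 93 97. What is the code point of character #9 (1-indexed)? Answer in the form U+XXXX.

U+0038

Offset 0: leading byte 0xE3 = 11100011 → 3-byte char #1 = E3 96 A2.
Offset 3: leading byte 0xEE = 11101110 → 3-byte char #2 = EE 84 BC.
Offset 6: leading byte 0xE6 = 11100110 → 3-byte char #3 = E6 AC BC.
Offset 9: leading byte 0xF0 = 11110000 → 4-byte char #4 = F0 92 8C 8E.
Offset 13: leading byte 0xE2 = 11100010 → 3-byte char #5 = E2 82 AE.
Offset 16: leading byte 0xE5 = 11100101 → 3-byte char #6 = E5 99 B7.
Offset 19: leading byte 0xC6 = 11000110 → 2-byte char #7 = C6 99.
Offset 21: leading byte 0xF0 = 11110000 → 4-byte char #8 = F0 90 91 86.
Offset 25: leading byte 0x38 = 00111000 → 1-byte char #9 = 38.
Leading byte 0x38 = 00111000 matches 0xxxxxxx → 1-byte sequence.
Byte 1: 0x38 = 00111000, payload 0111000 (7 bits).
Concatenate: 0111000 = 0x38 (7 bits → U+0038).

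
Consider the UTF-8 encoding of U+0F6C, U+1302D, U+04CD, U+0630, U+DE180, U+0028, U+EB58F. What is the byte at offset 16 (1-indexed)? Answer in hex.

1-indexed offset 16 is 0-indexed offset 15.
U+0F6C → 3-byte form E0 BD AC at offsets 0–2.
U+1302D → 4-byte form F0 93 80 AD at offsets 3–6.
U+04CD → 2-byte form D3 8D at offsets 7–8.
U+0630 → 2-byte form D8 B0 at offsets 9–10.
U+DE180 → 4-byte form F3 9E 86 80 at offsets 11–14.
U+0028 → 1-byte form 28 at offsets 15–15.
Offset 15 falls in char 6's range; it's byte 1 of 28 = 0x28.

0x28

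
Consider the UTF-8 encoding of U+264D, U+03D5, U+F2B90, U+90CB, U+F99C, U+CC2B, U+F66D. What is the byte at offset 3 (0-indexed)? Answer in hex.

0xCF

U+264D → 3-byte form E2 99 8D at offsets 0–2.
U+03D5 → 2-byte form CF 95 at offsets 3–4.
Offset 3 falls in char 2's range; it's byte 1 of CF 95 = 0xCF.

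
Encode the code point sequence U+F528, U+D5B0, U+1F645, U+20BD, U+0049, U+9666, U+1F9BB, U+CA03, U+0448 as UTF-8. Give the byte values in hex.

EF 94 A8 ED 96 B0 F0 9F 99 85 E2 82 BD 49 E9 99 A6 F0 9F A6 BB EC A8 83 D1 88

U+F528: 3-byte form → EF 94 A8.
U+D5B0: 3-byte form → ED 96 B0.
U+1F645: 4-byte form → F0 9F 99 85.
U+20BD: 3-byte form → E2 82 BD.
U+0049: 1-byte form → 49.
U+9666: 3-byte form → E9 99 A6.
U+1F9BB: 4-byte form → F0 9F A6 BB.
U+CA03: 3-byte form → EC A8 83.
U+0448: 2-byte form → D1 88.
Concatenated (26 bytes): EF 94 A8 ED 96 B0 F0 9F 99 85 E2 82 BD 49 E9 99 A6 F0 9F A6 BB EC A8 83 D1 88.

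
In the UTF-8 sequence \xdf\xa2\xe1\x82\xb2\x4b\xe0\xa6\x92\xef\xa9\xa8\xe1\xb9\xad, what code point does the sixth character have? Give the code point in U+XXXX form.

Offset 0: leading byte 0xDF = 11011111 → 2-byte char #1 = DF A2.
Offset 2: leading byte 0xE1 = 11100001 → 3-byte char #2 = E1 82 B2.
Offset 5: leading byte 0x4B = 01001011 → 1-byte char #3 = 4B.
Offset 6: leading byte 0xE0 = 11100000 → 3-byte char #4 = E0 A6 92.
Offset 9: leading byte 0xEF = 11101111 → 3-byte char #5 = EF A9 A8.
Offset 12: leading byte 0xE1 = 11100001 → 3-byte char #6 = E1 B9 AD.
Leading byte 0xE1 = 11100001 matches 1110xxxx → 3-byte sequence.
Byte 1: 0xE1 = 11100001, payload 0001 (4 bits).
Byte 2: 0xB9 = 10111001 (10xxxxxx ✓), payload 111001.
Byte 3: 0xAD = 10101101 (10xxxxxx ✓), payload 101101.
Concatenate: 0001111001101101 = 0x1E6D (16 bits → U+1E6D).

U+1E6D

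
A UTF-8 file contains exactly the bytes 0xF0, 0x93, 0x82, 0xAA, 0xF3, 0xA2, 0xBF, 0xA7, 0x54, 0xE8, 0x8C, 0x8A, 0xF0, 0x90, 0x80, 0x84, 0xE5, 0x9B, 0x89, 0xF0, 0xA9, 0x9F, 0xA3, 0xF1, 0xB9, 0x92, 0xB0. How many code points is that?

8

Byte at offset 0: 0xF0 = 11110000 → 4-byte char (#1). Advance 4.
Byte at offset 4: 0xF3 = 11110011 → 4-byte char (#2). Advance 4.
Byte at offset 8: 0x54 = 01010100 → 1-byte char (#3). Advance 1.
Byte at offset 9: 0xE8 = 11101000 → 3-byte char (#4). Advance 3.
Byte at offset 12: 0xF0 = 11110000 → 4-byte char (#5). Advance 4.
Byte at offset 16: 0xE5 = 11100101 → 3-byte char (#6). Advance 3.
Byte at offset 19: 0xF0 = 11110000 → 4-byte char (#7). Advance 4.
Byte at offset 23: 0xF1 = 11110001 → 4-byte char (#8). Advance 4.
Reached end at offset 27 after 8 code points.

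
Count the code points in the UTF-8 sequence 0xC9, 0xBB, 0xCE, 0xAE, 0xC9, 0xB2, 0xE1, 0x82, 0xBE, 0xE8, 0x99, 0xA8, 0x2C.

6

Byte at offset 0: 0xC9 = 11001001 → 2-byte char (#1). Advance 2.
Byte at offset 2: 0xCE = 11001110 → 2-byte char (#2). Advance 2.
Byte at offset 4: 0xC9 = 11001001 → 2-byte char (#3). Advance 2.
Byte at offset 6: 0xE1 = 11100001 → 3-byte char (#4). Advance 3.
Byte at offset 9: 0xE8 = 11101000 → 3-byte char (#5). Advance 3.
Byte at offset 12: 0x2C = 00101100 → 1-byte char (#6). Advance 1.
Reached end at offset 13 after 6 code points.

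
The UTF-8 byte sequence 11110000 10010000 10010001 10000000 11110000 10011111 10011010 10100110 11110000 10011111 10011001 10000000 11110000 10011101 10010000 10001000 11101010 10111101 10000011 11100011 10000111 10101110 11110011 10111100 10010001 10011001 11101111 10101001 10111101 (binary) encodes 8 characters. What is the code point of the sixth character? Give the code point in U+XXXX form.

U+31EE

Offset 0: leading byte 0xF0 = 11110000 → 4-byte char #1 = F0 90 91 80.
Offset 4: leading byte 0xF0 = 11110000 → 4-byte char #2 = F0 9F 9A A6.
Offset 8: leading byte 0xF0 = 11110000 → 4-byte char #3 = F0 9F 99 80.
Offset 12: leading byte 0xF0 = 11110000 → 4-byte char #4 = F0 9D 90 88.
Offset 16: leading byte 0xEA = 11101010 → 3-byte char #5 = EA BD 83.
Offset 19: leading byte 0xE3 = 11100011 → 3-byte char #6 = E3 87 AE.
Leading byte 0xE3 = 11100011 matches 1110xxxx → 3-byte sequence.
Byte 1: 0xE3 = 11100011, payload 0011 (4 bits).
Byte 2: 0x87 = 10000111 (10xxxxxx ✓), payload 000111.
Byte 3: 0xAE = 10101110 (10xxxxxx ✓), payload 101110.
Concatenate: 0011000111101110 = 0x31EE (16 bits → U+31EE).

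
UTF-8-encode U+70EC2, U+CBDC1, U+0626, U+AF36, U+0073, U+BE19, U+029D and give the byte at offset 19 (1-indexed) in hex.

1-indexed offset 19 is 0-indexed offset 18.
U+70EC2 → 4-byte form F1 B0 BB 82 at offsets 0–3.
U+CBDC1 → 4-byte form F3 8B B7 81 at offsets 4–7.
U+0626 → 2-byte form D8 A6 at offsets 8–9.
U+AF36 → 3-byte form EA BC B6 at offsets 10–12.
U+0073 → 1-byte form 73 at offsets 13–13.
U+BE19 → 3-byte form EB B8 99 at offsets 14–16.
U+029D → 2-byte form CA 9D at offsets 17–18.
Offset 18 falls in char 7's range; it's byte 2 of CA 9D = 0x9D.

0x9D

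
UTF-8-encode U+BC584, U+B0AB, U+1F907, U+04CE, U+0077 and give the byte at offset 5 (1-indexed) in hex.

1-indexed offset 5 is 0-indexed offset 4.
U+BC584 → 4-byte form F2 BC 96 84 at offsets 0–3.
U+B0AB → 3-byte form EB 82 AB at offsets 4–6.
Offset 4 falls in char 2's range; it's byte 1 of EB 82 AB = 0xEB.

0xEB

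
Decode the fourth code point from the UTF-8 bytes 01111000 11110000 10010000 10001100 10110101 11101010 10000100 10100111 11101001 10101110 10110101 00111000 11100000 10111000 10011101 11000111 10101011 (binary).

U+9BB5

Offset 0: leading byte 0x78 = 01111000 → 1-byte char #1 = 78.
Offset 1: leading byte 0xF0 = 11110000 → 4-byte char #2 = F0 90 8C B5.
Offset 5: leading byte 0xEA = 11101010 → 3-byte char #3 = EA 84 A7.
Offset 8: leading byte 0xE9 = 11101001 → 3-byte char #4 = E9 AE B5.
Leading byte 0xE9 = 11101001 matches 1110xxxx → 3-byte sequence.
Byte 1: 0xE9 = 11101001, payload 1001 (4 bits).
Byte 2: 0xAE = 10101110 (10xxxxxx ✓), payload 101110.
Byte 3: 0xB5 = 10110101 (10xxxxxx ✓), payload 110101.
Concatenate: 1001101110110101 = 0x9BB5 (16 bits → U+9BB5).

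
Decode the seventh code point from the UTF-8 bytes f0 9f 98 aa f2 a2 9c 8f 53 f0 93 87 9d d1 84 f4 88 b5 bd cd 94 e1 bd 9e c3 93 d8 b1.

U+0354

Offset 0: leading byte 0xF0 = 11110000 → 4-byte char #1 = F0 9F 98 AA.
Offset 4: leading byte 0xF2 = 11110010 → 4-byte char #2 = F2 A2 9C 8F.
Offset 8: leading byte 0x53 = 01010011 → 1-byte char #3 = 53.
Offset 9: leading byte 0xF0 = 11110000 → 4-byte char #4 = F0 93 87 9D.
Offset 13: leading byte 0xD1 = 11010001 → 2-byte char #5 = D1 84.
Offset 15: leading byte 0xF4 = 11110100 → 4-byte char #6 = F4 88 B5 BD.
Offset 19: leading byte 0xCD = 11001101 → 2-byte char #7 = CD 94.
Leading byte 0xCD = 11001101 matches 110xxxxx → 2-byte sequence.
Byte 1: 0xCD = 11001101, payload 01101 (5 bits).
Byte 2: 0x94 = 10010100 (10xxxxxx ✓), payload 010100.
Concatenate: 01101010100 = 0x354 (11 bits → U+0354).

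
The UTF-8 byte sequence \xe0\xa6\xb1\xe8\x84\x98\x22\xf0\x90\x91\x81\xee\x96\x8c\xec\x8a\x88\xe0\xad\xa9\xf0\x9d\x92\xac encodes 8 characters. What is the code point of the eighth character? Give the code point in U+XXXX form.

U+1D4AC

Offset 0: leading byte 0xE0 = 11100000 → 3-byte char #1 = E0 A6 B1.
Offset 3: leading byte 0xE8 = 11101000 → 3-byte char #2 = E8 84 98.
Offset 6: leading byte 0x22 = 00100010 → 1-byte char #3 = 22.
Offset 7: leading byte 0xF0 = 11110000 → 4-byte char #4 = F0 90 91 81.
Offset 11: leading byte 0xEE = 11101110 → 3-byte char #5 = EE 96 8C.
Offset 14: leading byte 0xEC = 11101100 → 3-byte char #6 = EC 8A 88.
Offset 17: leading byte 0xE0 = 11100000 → 3-byte char #7 = E0 AD A9.
Offset 20: leading byte 0xF0 = 11110000 → 4-byte char #8 = F0 9D 92 AC.
Leading byte 0xF0 = 11110000 matches 11110xxx → 4-byte sequence.
Byte 1: 0xF0 = 11110000, payload 000 (3 bits).
Byte 2: 0x9D = 10011101 (10xxxxxx ✓), payload 011101.
Byte 3: 0x92 = 10010010 (10xxxxxx ✓), payload 010010.
Byte 4: 0xAC = 10101100 (10xxxxxx ✓), payload 101100.
Concatenate: 000011101010010101100 = 0x1D4AC (21 bits → U+1D4AC).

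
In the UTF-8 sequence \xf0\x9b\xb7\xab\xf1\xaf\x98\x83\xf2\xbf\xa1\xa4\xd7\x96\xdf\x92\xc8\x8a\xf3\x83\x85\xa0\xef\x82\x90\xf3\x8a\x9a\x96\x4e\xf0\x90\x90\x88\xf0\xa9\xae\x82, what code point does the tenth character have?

Offset 0: leading byte 0xF0 = 11110000 → 4-byte char #1 = F0 9B B7 AB.
Offset 4: leading byte 0xF1 = 11110001 → 4-byte char #2 = F1 AF 98 83.
Offset 8: leading byte 0xF2 = 11110010 → 4-byte char #3 = F2 BF A1 A4.
Offset 12: leading byte 0xD7 = 11010111 → 2-byte char #4 = D7 96.
Offset 14: leading byte 0xDF = 11011111 → 2-byte char #5 = DF 92.
Offset 16: leading byte 0xC8 = 11001000 → 2-byte char #6 = C8 8A.
Offset 18: leading byte 0xF3 = 11110011 → 4-byte char #7 = F3 83 85 A0.
Offset 22: leading byte 0xEF = 11101111 → 3-byte char #8 = EF 82 90.
Offset 25: leading byte 0xF3 = 11110011 → 4-byte char #9 = F3 8A 9A 96.
Offset 29: leading byte 0x4E = 01001110 → 1-byte char #10 = 4E.
Leading byte 0x4E = 01001110 matches 0xxxxxxx → 1-byte sequence.
Byte 1: 0x4E = 01001110, payload 1001110 (7 bits).
Concatenate: 1001110 = 0x4E (7 bits → U+004E).

U+004E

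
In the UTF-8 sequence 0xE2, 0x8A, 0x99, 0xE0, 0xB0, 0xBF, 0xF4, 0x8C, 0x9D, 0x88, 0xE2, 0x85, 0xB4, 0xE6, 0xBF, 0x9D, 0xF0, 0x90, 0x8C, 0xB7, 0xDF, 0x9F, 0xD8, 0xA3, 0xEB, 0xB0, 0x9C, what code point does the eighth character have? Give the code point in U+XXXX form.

Offset 0: leading byte 0xE2 = 11100010 → 3-byte char #1 = E2 8A 99.
Offset 3: leading byte 0xE0 = 11100000 → 3-byte char #2 = E0 B0 BF.
Offset 6: leading byte 0xF4 = 11110100 → 4-byte char #3 = F4 8C 9D 88.
Offset 10: leading byte 0xE2 = 11100010 → 3-byte char #4 = E2 85 B4.
Offset 13: leading byte 0xE6 = 11100110 → 3-byte char #5 = E6 BF 9D.
Offset 16: leading byte 0xF0 = 11110000 → 4-byte char #6 = F0 90 8C B7.
Offset 20: leading byte 0xDF = 11011111 → 2-byte char #7 = DF 9F.
Offset 22: leading byte 0xD8 = 11011000 → 2-byte char #8 = D8 A3.
Leading byte 0xD8 = 11011000 matches 110xxxxx → 2-byte sequence.
Byte 1: 0xD8 = 11011000, payload 11000 (5 bits).
Byte 2: 0xA3 = 10100011 (10xxxxxx ✓), payload 100011.
Concatenate: 11000100011 = 0x623 (11 bits → U+0623).

U+0623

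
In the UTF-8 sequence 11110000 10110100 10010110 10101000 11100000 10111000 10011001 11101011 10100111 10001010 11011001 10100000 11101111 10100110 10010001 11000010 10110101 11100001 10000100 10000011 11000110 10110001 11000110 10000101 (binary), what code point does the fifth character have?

U+F991

Offset 0: leading byte 0xF0 = 11110000 → 4-byte char #1 = F0 B4 96 A8.
Offset 4: leading byte 0xE0 = 11100000 → 3-byte char #2 = E0 B8 99.
Offset 7: leading byte 0xEB = 11101011 → 3-byte char #3 = EB A7 8A.
Offset 10: leading byte 0xD9 = 11011001 → 2-byte char #4 = D9 A0.
Offset 12: leading byte 0xEF = 11101111 → 3-byte char #5 = EF A6 91.
Leading byte 0xEF = 11101111 matches 1110xxxx → 3-byte sequence.
Byte 1: 0xEF = 11101111, payload 1111 (4 bits).
Byte 2: 0xA6 = 10100110 (10xxxxxx ✓), payload 100110.
Byte 3: 0x91 = 10010001 (10xxxxxx ✓), payload 010001.
Concatenate: 1111100110010001 = 0xF991 (16 bits → U+F991).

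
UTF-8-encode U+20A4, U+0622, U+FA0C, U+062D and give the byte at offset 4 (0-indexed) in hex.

0xA2

U+20A4 → 3-byte form E2 82 A4 at offsets 0–2.
U+0622 → 2-byte form D8 A2 at offsets 3–4.
Offset 4 falls in char 2's range; it's byte 2 of D8 A2 = 0xA2.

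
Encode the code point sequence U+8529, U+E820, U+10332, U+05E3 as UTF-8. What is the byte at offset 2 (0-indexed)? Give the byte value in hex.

U+8529 → 3-byte form E8 94 A9 at offsets 0–2.
Offset 2 falls in char 1's range; it's byte 3 of E8 94 A9 = 0xA9.

0xA9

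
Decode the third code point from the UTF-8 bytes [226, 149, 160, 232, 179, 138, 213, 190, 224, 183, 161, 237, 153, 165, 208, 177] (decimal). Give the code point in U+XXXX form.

U+057E

Offset 0: leading byte 0xE2 = 11100010 → 3-byte char #1 = E2 95 A0.
Offset 3: leading byte 0xE8 = 11101000 → 3-byte char #2 = E8 B3 8A.
Offset 6: leading byte 0xD5 = 11010101 → 2-byte char #3 = D5 BE.
Leading byte 0xD5 = 11010101 matches 110xxxxx → 2-byte sequence.
Byte 1: 0xD5 = 11010101, payload 10101 (5 bits).
Byte 2: 0xBE = 10111110 (10xxxxxx ✓), payload 111110.
Concatenate: 10101111110 = 0x57E (11 bits → U+057E).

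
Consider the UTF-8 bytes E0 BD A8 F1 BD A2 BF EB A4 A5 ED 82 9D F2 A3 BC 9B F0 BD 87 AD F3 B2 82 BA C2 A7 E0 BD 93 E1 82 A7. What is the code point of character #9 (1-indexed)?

U+0F53

Offset 0: leading byte 0xE0 = 11100000 → 3-byte char #1 = E0 BD A8.
Offset 3: leading byte 0xF1 = 11110001 → 4-byte char #2 = F1 BD A2 BF.
Offset 7: leading byte 0xEB = 11101011 → 3-byte char #3 = EB A4 A5.
Offset 10: leading byte 0xED = 11101101 → 3-byte char #4 = ED 82 9D.
Offset 13: leading byte 0xF2 = 11110010 → 4-byte char #5 = F2 A3 BC 9B.
Offset 17: leading byte 0xF0 = 11110000 → 4-byte char #6 = F0 BD 87 AD.
Offset 21: leading byte 0xF3 = 11110011 → 4-byte char #7 = F3 B2 82 BA.
Offset 25: leading byte 0xC2 = 11000010 → 2-byte char #8 = C2 A7.
Offset 27: leading byte 0xE0 = 11100000 → 3-byte char #9 = E0 BD 93.
Leading byte 0xE0 = 11100000 matches 1110xxxx → 3-byte sequence.
Byte 1: 0xE0 = 11100000, payload 0000 (4 bits).
Byte 2: 0xBD = 10111101 (10xxxxxx ✓), payload 111101.
Byte 3: 0x93 = 10010011 (10xxxxxx ✓), payload 010011.
Concatenate: 0000111101010011 = 0xF53 (16 bits → U+0F53).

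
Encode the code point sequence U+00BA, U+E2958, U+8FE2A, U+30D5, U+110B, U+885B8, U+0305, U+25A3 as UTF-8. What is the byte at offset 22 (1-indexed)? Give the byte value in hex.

1-indexed offset 22 is 0-indexed offset 21.
U+00BA → 2-byte form C2 BA at offsets 0–1.
U+E2958 → 4-byte form F3 A2 A5 98 at offsets 2–5.
U+8FE2A → 4-byte form F2 8F B8 AA at offsets 6–9.
U+30D5 → 3-byte form E3 83 95 at offsets 10–12.
U+110B → 3-byte form E1 84 8B at offsets 13–15.
U+885B8 → 4-byte form F2 88 96 B8 at offsets 16–19.
U+0305 → 2-byte form CC 85 at offsets 20–21.
Offset 21 falls in char 7's range; it's byte 2 of CC 85 = 0x85.

0x85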